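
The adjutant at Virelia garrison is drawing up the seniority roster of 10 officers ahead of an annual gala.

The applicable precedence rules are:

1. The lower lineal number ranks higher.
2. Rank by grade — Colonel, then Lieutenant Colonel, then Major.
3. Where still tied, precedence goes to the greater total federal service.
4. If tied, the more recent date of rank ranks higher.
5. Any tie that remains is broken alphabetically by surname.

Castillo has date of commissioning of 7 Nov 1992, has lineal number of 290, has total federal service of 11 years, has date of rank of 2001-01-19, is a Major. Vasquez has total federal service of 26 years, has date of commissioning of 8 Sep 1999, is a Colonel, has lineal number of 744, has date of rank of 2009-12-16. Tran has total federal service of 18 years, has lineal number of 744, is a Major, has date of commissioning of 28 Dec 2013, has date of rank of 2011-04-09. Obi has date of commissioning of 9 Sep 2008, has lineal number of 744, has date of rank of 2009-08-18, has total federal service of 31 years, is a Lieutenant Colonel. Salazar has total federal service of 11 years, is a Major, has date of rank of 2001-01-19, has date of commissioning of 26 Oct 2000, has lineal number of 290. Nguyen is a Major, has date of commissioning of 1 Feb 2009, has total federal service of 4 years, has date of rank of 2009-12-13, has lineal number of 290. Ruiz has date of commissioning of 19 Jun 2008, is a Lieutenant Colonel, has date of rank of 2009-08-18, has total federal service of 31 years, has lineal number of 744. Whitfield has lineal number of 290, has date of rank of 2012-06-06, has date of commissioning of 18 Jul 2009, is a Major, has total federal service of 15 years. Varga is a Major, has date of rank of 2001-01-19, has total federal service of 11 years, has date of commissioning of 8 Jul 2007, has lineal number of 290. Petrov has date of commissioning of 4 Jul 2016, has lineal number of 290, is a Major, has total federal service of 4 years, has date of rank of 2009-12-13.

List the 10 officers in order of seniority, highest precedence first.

By lineal number (lower first): Whitfield, Castillo, Salazar, Varga, Nguyen and Petrov (each 290); then Vasquez, Obi, Ruiz and Tran (each 744).
Whitfield, Castillo, Salazar, Varga, Nguyen and Petrov are each Major, so the next rule applies.
Among Whitfield, Castillo, Salazar, Varga, Nguyen and Petrov, by total federal service (higher first): Whitfield (15 years) before Castillo, Salazar and Varga (11 years) before Nguyen and Petrov (4 years).
Castillo, Salazar and Varga all have date of rank 2001-01-19, so the next rule applies.
Among Castillo, Salazar and Varga, alphabetically by surname: Castillo before Salazar before Varga.
Nguyen and Petrov both have date of rank 2009-12-13, so the next rule applies.
Among Nguyen and Petrov, alphabetically by surname: Nguyen before Petrov.
Among Vasquez, Obi, Ruiz and Tran, by grade: Vasquez (Colonel) before Obi and Ruiz (Lieutenant Colonel) before Tran (Major).
Obi and Ruiz both have total federal service 31 years, so the next rule applies.
Obi and Ruiz both have date of rank 2009-08-18, so the next rule applies.
Among Obi and Ruiz, alphabetically by surname: Obi before Ruiz.
Full order: Whitfield, Castillo, Salazar, Varga, Nguyen, Petrov, Vasquez, Obi, Ruiz, Tran.

Whitfield, Castillo, Salazar, Varga, Nguyen, Petrov, Vasquez, Obi, Ruiz, Tran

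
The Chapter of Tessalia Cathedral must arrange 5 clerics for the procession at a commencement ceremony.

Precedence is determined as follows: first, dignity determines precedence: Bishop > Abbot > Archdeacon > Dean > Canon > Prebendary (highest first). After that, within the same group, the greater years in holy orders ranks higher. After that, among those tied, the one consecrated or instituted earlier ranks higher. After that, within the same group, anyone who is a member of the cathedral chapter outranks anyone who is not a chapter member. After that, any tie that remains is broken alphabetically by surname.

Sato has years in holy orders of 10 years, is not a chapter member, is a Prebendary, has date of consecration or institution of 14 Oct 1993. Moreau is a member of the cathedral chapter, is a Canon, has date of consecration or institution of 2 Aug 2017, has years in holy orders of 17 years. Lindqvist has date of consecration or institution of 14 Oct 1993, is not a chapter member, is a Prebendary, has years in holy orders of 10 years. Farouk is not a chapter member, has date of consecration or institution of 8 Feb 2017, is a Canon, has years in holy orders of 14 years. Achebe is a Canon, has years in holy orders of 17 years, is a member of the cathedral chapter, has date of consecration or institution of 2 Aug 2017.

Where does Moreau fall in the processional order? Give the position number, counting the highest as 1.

By dignity: Achebe, Moreau and Farouk (Canon); then Lindqvist and Sato (Prebendary).
Among Achebe, Moreau and Farouk, by years in holy orders (higher first): Achebe and Moreau (17 years) before Farouk (14 years).
Achebe and Moreau both have date of consecration or institution 2 Aug 2017, so the next rule applies.
Achebe and Moreau are each a member of the cathedral chapter, so the next rule applies.
Among Achebe and Moreau, alphabetically by surname: Achebe before Moreau.
Lindqvist and Sato both have years in holy orders 10 years, so the next rule applies.
Lindqvist and Sato both have date of consecration or institution 14 Oct 1993, so the next rule applies.
Lindqvist and Sato are each not a chapter member, so the next rule applies.
Among Lindqvist and Sato, alphabetically by surname: Lindqvist before Sato.
Order: Achebe, Moreau, Farouk, Lindqvist, Sato. So position 2.

2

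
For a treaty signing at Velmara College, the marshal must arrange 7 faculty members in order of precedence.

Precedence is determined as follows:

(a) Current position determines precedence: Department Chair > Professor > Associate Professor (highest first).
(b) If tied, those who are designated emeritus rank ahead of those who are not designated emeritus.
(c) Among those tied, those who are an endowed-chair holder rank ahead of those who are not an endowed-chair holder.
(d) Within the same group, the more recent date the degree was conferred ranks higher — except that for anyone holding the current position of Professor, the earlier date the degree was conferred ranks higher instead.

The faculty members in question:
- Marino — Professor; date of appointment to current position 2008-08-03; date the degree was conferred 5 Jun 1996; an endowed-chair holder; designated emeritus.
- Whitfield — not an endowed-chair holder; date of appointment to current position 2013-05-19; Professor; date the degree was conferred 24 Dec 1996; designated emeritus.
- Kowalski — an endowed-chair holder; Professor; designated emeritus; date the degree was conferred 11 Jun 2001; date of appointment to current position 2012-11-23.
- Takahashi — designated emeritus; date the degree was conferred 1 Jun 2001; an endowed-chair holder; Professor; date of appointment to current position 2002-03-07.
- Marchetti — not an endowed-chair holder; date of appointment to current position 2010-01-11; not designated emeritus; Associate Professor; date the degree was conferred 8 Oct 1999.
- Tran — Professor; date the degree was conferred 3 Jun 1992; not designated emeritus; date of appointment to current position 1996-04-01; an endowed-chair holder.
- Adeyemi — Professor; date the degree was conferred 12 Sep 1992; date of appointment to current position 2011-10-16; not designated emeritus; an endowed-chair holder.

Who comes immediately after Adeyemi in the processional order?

Marchetti

By current position: Marino, Takahashi, Kowalski, Whitfield, Tran and Adeyemi (Professor); then Marchetti (Associate Professor).
Among Marino, Takahashi, Kowalski, Whitfield, Tran and Adeyemi, designated emeritus before not designated emeritus: Marino, Takahashi, Kowalski and Whitfield (designated emeritus) before Tran and Adeyemi (not designated emeritus).
Among Marino, Takahashi, Kowalski and Whitfield, an endowed-chair holder before not an endowed-chair holder: Marino, Takahashi and Kowalski (an endowed-chair holder) before Whitfield (not an endowed-chair holder).
Among Marino, Takahashi and Kowalski, by date the degree was conferred (earlier first) (reversed rule for this group): Marino (5 Jun 1996) before Takahashi (1 Jun 2001) before Kowalski (11 Jun 2001).
Tran and Adeyemi are each an endowed-chair holder, so the next rule applies.
Among Tran and Adeyemi, by date the degree was conferred (earlier first) (reversed rule for this group): Tran (3 Jun 1992) before Adeyemi (12 Sep 1992).
Order: Marino, Takahashi, Kowalski, Whitfield, Tran, Adeyemi, Marchetti.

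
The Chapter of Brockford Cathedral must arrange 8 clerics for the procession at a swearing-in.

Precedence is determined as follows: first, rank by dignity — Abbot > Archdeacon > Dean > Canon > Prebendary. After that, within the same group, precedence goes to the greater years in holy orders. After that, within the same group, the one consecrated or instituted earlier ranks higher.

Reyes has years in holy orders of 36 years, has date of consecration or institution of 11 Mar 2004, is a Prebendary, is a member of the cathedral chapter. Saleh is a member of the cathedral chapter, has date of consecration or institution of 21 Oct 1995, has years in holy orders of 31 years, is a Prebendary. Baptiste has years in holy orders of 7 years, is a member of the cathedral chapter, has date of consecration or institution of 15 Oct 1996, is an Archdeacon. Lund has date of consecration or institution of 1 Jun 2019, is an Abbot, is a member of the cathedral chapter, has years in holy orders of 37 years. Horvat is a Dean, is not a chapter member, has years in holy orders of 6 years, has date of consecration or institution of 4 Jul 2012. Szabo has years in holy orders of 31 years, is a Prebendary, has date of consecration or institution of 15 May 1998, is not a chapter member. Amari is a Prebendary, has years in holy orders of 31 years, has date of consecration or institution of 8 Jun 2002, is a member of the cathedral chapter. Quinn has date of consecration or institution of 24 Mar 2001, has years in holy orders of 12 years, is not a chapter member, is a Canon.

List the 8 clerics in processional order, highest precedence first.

By dignity: Lund (Abbot); then Baptiste (Archdeacon); then Horvat (Dean); then Quinn (Canon); then Reyes, Saleh, Szabo and Amari (Prebendary).
Among Reyes, Saleh, Szabo and Amari, by years in holy orders (higher first): Reyes (36 years) before Saleh, Szabo and Amari (31 years).
Among Saleh, Szabo and Amari, by date of consecration or institution (earlier first): Saleh (21 Oct 1995) before Szabo (15 May 1998) before Amari (8 Jun 2002).
Full order: Lund, Baptiste, Horvat, Quinn, Reyes, Saleh, Szabo, Amari.

Lund, Baptiste, Horvat, Quinn, Reyes, Saleh, Szabo, Amari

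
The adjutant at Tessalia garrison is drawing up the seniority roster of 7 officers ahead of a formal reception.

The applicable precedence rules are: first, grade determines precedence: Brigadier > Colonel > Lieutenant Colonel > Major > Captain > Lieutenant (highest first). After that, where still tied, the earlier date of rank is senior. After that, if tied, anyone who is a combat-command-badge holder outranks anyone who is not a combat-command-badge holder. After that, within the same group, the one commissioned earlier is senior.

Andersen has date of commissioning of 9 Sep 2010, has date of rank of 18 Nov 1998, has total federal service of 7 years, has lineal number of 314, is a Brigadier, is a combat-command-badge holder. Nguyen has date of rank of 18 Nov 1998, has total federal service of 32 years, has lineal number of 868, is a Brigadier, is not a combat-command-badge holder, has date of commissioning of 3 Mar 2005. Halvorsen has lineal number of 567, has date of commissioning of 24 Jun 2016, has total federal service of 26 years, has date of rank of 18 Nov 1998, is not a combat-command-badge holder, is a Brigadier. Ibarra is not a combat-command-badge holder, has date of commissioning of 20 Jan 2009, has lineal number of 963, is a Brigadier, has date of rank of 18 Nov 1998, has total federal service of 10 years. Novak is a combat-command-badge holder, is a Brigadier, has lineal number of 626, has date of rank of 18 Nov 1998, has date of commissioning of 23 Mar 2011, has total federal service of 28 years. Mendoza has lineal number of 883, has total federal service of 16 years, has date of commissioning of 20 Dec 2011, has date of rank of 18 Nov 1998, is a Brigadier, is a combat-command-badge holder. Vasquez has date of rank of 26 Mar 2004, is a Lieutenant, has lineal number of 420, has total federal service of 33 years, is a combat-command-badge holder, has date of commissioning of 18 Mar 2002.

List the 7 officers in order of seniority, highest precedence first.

By grade: Andersen, Novak, Mendoza, Nguyen, Ibarra and Halvorsen (Brigadier); then Vasquez (Lieutenant).
Andersen, Novak, Mendoza, Nguyen, Ibarra and Halvorsen all have date of rank 18 Nov 1998, so the next rule applies.
Among Andersen, Novak, Mendoza, Nguyen, Ibarra and Halvorsen, a combat-command-badge holder before not a combat-command-badge holder: Andersen, Novak and Mendoza (a combat-command-badge holder) before Nguyen, Ibarra and Halvorsen (not a combat-command-badge holder).
Among Andersen, Novak and Mendoza, by date of commissioning (earlier first): Andersen (9 Sep 2010) before Novak (23 Mar 2011) before Mendoza (20 Dec 2011).
Among Nguyen, Ibarra and Halvorsen, by date of commissioning (earlier first): Nguyen (3 Mar 2005) before Ibarra (20 Jan 2009) before Halvorsen (24 Jun 2016).
Full order: Andersen, Novak, Mendoza, Nguyen, Ibarra, Halvorsen, Vasquez.

Andersen, Novak, Mendoza, Nguyen, Ibarra, Halvorsen, Vasquez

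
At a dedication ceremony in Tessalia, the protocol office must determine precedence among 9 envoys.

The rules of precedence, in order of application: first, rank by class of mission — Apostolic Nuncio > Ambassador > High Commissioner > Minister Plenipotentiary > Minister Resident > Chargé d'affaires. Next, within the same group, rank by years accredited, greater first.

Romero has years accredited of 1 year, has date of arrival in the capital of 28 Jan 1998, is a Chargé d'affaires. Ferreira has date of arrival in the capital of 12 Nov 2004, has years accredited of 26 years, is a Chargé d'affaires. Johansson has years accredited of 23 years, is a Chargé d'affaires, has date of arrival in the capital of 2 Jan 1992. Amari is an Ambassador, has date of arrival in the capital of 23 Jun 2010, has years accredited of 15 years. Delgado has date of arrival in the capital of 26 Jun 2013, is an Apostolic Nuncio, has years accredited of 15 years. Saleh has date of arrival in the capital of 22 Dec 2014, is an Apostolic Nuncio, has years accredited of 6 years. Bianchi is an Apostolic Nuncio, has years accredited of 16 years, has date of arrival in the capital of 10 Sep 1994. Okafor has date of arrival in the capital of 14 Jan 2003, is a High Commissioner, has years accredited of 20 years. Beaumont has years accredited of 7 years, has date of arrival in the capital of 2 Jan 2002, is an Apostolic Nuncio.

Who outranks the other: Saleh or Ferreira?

By class of mission: Bianchi, Delgado, Beaumont and Saleh (Apostolic Nuncio); then Amari (Ambassador); then Okafor (High Commissioner); then Ferreira, Johansson and Romero (Chargé d'affaires).
Among Bianchi, Delgado, Beaumont and Saleh, by years accredited (higher first): Bianchi (16 years) before Delgado (15 years) before Beaumont (7 years) before Saleh (6 years).
Among Ferreira, Johansson and Romero, by years accredited (higher first): Ferreira (26 years) before Johansson (23 years) before Romero (1 year).
So Saleh takes precedence.

Saleh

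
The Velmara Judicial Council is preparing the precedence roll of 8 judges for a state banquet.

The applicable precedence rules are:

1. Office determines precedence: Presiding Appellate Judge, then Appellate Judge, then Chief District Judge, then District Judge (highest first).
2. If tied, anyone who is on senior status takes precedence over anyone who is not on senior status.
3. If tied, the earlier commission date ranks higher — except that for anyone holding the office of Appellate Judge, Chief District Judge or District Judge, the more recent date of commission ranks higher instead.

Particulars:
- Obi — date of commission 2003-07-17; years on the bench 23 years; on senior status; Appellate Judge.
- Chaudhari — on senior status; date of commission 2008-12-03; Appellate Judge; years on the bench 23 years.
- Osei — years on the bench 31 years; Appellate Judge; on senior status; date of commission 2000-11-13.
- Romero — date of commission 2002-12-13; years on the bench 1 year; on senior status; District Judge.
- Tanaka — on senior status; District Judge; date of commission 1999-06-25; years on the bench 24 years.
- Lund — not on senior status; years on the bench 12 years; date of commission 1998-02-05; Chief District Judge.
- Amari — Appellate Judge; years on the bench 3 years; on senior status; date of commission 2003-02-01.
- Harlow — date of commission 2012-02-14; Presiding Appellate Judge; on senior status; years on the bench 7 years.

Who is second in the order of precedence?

By office: Harlow (Presiding Appellate Judge); then Chaudhari, Obi, Amari and Osei (Appellate Judge); then Lund (Chief District Judge); then Romero and Tanaka (District Judge).
Chaudhari, Obi, Amari and Osei are each on senior status, so the next rule applies.
Among Chaudhari, Obi, Amari and Osei, by date of commission (later first) (reversed rule for this group): Chaudhari (2008-12-03) before Obi (2003-07-17) before Amari (2003-02-01) before Osei (2000-11-13).
Romero and Tanaka are each on senior status, so the next rule applies.
Among Romero and Tanaka, by date of commission (later first) (reversed rule for this group): Romero (2002-12-13) before Tanaka (1999-06-25).
Order: Harlow, Chaudhari, Obi, Amari, Osei, Lund, Romero, Tanaka.

Chaudhari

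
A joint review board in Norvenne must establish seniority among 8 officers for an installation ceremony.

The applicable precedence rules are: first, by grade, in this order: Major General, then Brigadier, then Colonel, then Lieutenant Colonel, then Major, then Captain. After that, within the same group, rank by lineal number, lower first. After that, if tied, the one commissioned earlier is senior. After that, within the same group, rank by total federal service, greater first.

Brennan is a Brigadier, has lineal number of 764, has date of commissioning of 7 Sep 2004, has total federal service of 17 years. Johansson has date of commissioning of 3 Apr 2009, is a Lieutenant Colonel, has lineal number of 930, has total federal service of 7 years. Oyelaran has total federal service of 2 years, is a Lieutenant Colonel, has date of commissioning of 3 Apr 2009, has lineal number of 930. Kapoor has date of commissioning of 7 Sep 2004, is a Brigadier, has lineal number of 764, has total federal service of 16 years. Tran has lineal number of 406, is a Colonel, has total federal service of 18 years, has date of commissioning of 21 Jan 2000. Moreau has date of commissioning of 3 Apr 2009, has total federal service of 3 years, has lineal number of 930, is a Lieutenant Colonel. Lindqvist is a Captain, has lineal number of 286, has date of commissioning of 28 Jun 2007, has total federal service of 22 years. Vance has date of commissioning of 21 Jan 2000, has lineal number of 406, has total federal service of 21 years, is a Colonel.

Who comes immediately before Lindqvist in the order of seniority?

By grade: Brennan and Kapoor (Brigadier); then Vance and Tran (Colonel); then Johansson, Moreau and Oyelaran (Lieutenant Colonel); then Lindqvist (Captain).
Brennan and Kapoor both have lineal number 764, so the next rule applies.
Brennan and Kapoor both have date of commissioning 7 Sep 2004, so the next rule applies.
Among Brennan and Kapoor, by total federal service (higher first): Brennan (17 years) before Kapoor (16 years).
Vance and Tran both have lineal number 406, so the next rule applies.
Vance and Tran both have date of commissioning 21 Jan 2000, so the next rule applies.
Among Vance and Tran, by total federal service (higher first): Vance (21 years) before Tran (18 years).
Johansson, Moreau and Oyelaran all have lineal number 930, so the next rule applies.
Johansson, Moreau and Oyelaran all have date of commissioning 3 Apr 2009, so the next rule applies.
Among Johansson, Moreau and Oyelaran, by total federal service (higher first): Johansson (7 years) before Moreau (3 years) before Oyelaran (2 years).
Order: Brennan, Kapoor, Vance, Tran, Johansson, Moreau, Oyelaran, Lindqvist.

Oyelaran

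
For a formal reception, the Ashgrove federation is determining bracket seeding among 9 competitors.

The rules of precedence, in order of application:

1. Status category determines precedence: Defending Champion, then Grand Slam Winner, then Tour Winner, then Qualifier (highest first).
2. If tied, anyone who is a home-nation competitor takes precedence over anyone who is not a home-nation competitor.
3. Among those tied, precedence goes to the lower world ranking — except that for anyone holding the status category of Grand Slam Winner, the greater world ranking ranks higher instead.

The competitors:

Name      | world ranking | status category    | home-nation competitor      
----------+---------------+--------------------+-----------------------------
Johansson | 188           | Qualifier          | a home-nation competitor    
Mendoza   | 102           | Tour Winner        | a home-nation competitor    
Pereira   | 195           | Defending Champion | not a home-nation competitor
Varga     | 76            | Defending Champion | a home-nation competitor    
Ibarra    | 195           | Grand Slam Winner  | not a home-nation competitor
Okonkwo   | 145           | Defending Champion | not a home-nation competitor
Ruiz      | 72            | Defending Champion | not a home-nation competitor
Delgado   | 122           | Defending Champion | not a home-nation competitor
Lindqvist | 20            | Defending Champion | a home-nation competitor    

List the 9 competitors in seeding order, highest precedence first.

By status category: Lindqvist, Varga, Ruiz, Delgado, Okonkwo and Pereira (Defending Champion); then Ibarra (Grand Slam Winner); then Mendoza (Tour Winner); then Johansson (Qualifier).
Among Lindqvist, Varga, Ruiz, Delgado, Okonkwo and Pereira, a home-nation competitor before not a home-nation competitor: Lindqvist and Varga (a home-nation competitor) before Ruiz, Delgado, Okonkwo and Pereira (not a home-nation competitor).
Among Lindqvist and Varga, by world ranking (lower first): Lindqvist (20) before Varga (76).
Among Ruiz, Delgado, Okonkwo and Pereira, by world ranking (lower first): Ruiz (72) before Delgado (122) before Okonkwo (145) before Pereira (195).
Full order: Lindqvist, Varga, Ruiz, Delgado, Okonkwo, Pereira, Ibarra, Mendoza, Johansson.

Lindqvist, Varga, Ruiz, Delgado, Okonkwo, Pereira, Ibarra, Mendoza, Johansson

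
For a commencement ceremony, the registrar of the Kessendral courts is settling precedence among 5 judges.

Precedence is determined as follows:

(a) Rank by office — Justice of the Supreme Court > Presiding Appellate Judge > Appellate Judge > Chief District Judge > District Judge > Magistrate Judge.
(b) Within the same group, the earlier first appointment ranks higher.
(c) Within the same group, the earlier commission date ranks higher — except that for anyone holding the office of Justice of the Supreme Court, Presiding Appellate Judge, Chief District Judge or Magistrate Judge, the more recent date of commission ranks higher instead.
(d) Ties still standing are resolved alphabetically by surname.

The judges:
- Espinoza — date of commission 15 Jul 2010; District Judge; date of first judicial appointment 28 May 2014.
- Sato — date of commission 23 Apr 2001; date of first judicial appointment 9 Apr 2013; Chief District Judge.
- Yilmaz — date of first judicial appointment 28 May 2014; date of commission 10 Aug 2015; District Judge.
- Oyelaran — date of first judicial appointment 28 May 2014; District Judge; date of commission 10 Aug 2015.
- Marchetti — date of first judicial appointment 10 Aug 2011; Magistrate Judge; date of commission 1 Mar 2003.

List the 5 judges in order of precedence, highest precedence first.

By office: Sato (Chief District Judge); then Espinoza, Oyelaran and Yilmaz (District Judge); then Marchetti (Magistrate Judge).
Espinoza, Oyelaran and Yilmaz all have date of first judicial appointment 28 May 2014, so the next rule applies.
Among Espinoza, Oyelaran and Yilmaz, by date of commission (earlier first): Espinoza (15 Jul 2010) before Oyelaran and Yilmaz (10 Aug 2015).
Among Oyelaran and Yilmaz, alphabetically by surname: Oyelaran before Yilmaz.
Full order: Sato, Espinoza, Oyelaran, Yilmaz, Marchetti.

Sato, Espinoza, Oyelaran, Yilmaz, Marchetti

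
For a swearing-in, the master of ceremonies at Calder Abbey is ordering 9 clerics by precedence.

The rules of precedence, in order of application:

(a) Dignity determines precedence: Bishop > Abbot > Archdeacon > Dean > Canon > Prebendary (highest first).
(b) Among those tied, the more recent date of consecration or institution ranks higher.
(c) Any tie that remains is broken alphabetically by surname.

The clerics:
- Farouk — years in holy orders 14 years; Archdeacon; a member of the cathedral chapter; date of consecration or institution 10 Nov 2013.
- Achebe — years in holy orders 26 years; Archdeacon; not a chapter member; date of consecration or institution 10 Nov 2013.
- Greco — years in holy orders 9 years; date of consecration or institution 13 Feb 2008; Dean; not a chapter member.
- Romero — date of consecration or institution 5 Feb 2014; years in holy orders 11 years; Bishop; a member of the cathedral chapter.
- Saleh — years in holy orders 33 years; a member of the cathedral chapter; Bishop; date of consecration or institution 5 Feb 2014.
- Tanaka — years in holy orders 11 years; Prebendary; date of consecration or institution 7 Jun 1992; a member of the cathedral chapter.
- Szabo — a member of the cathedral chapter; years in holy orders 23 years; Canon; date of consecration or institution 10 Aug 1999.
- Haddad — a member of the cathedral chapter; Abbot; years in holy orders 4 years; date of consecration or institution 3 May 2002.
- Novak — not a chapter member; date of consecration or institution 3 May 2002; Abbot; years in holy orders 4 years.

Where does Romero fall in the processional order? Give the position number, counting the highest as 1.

1

By dignity: Romero and Saleh (Bishop); then Haddad and Novak (Abbot); then Achebe and Farouk (Archdeacon); then Greco (Dean); then Szabo (Canon); then Tanaka (Prebendary).
Romero and Saleh both have date of consecration or institution 5 Feb 2014, so the next rule applies.
Among Romero and Saleh, alphabetically by surname: Romero before Saleh.
Haddad and Novak both have date of consecration or institution 3 May 2002, so the next rule applies.
Among Haddad and Novak, alphabetically by surname: Haddad before Novak.
Achebe and Farouk both have date of consecration or institution 10 Nov 2013, so the next rule applies.
Among Achebe and Farouk, alphabetically by surname: Achebe before Farouk.
Order: Romero, Saleh, Haddad, Novak, Achebe, Farouk, Greco, Szabo, Tanaka. So position 1.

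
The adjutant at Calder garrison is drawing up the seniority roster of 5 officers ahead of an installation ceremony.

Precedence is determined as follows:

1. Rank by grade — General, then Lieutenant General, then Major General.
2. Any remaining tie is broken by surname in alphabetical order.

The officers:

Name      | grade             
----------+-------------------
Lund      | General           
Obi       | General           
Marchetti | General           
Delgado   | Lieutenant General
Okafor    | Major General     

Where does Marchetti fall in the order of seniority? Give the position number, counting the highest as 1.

2

By grade: Lund, Marchetti and Obi (General); then Delgado (Lieutenant General); then Okafor (Major General).
Among Lund, Marchetti and Obi, alphabetically by surname: Lund before Marchetti before Obi.
Order: Lund, Marchetti, Obi, Delgado, Okafor. So position 2.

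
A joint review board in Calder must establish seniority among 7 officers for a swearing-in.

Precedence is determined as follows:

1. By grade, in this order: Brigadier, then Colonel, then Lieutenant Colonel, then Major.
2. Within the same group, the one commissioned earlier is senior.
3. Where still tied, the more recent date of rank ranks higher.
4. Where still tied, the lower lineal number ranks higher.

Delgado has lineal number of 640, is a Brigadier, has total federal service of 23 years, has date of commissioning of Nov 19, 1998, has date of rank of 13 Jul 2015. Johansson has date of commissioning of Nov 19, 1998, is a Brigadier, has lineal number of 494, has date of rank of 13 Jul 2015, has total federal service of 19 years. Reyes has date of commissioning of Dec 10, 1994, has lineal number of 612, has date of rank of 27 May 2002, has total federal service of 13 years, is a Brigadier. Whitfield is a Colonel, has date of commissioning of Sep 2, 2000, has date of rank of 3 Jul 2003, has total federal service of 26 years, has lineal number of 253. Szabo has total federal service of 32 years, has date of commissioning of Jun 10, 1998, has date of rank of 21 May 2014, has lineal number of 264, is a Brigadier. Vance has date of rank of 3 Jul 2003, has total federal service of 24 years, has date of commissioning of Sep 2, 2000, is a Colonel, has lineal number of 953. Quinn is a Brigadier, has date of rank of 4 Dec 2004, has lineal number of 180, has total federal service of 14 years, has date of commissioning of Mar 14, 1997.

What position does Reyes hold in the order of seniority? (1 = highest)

1

By grade: Reyes, Quinn, Szabo, Johansson and Delgado (Brigadier); then Whitfield and Vance (Colonel).
Among Reyes, Quinn, Szabo, Johansson and Delgado, by date of commissioning (earlier first): Reyes (Dec 10, 1994) before Quinn (Mar 14, 1997) before Szabo (Jun 10, 1998) before Johansson and Delgado (Nov 19, 1998).
Johansson and Delgado both have date of rank 13 Jul 2015, so the next rule applies.
Among Johansson and Delgado, by lineal number (lower first): Johansson (494) before Delgado (640).
Whitfield and Vance both have date of commissioning Sep 2, 2000, so the next rule applies.
Whitfield and Vance both have date of rank 3 Jul 2003, so the next rule applies.
Among Whitfield and Vance, by lineal number (lower first): Whitfield (253) before Vance (953).
Order: Reyes, Quinn, Szabo, Johansson, Delgado, Whitfield, Vance. So position 1.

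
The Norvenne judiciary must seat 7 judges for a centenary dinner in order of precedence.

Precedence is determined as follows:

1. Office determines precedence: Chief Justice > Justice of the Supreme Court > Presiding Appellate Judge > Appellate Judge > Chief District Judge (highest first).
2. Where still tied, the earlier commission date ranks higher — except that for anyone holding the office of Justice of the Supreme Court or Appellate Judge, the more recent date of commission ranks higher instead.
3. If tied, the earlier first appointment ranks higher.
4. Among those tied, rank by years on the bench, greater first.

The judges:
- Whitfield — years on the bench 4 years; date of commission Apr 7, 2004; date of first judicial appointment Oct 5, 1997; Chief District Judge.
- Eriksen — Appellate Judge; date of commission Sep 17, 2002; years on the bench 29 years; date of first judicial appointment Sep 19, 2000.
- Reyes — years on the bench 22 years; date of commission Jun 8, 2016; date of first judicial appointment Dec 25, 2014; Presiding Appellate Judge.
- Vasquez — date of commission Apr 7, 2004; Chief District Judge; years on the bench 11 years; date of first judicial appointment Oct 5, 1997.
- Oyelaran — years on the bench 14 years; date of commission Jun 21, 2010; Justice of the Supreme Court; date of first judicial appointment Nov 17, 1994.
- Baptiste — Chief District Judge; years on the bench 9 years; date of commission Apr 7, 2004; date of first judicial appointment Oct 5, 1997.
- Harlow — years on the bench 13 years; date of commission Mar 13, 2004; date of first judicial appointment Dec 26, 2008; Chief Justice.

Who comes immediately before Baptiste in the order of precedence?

Vasquez

By office: Harlow (Chief Justice); then Oyelaran (Justice of the Supreme Court); then Reyes (Presiding Appellate Judge); then Eriksen (Appellate Judge); then Vasquez, Baptiste and Whitfield (Chief District Judge).
Vasquez, Baptiste and Whitfield all have date of commission Apr 7, 2004, so the next rule applies.
Vasquez, Baptiste and Whitfield all have date of first judicial appointment Oct 5, 1997, so the next rule applies.
Among Vasquez, Baptiste and Whitfield, by years on the bench (higher first): Vasquez (11 years) before Baptiste (9 years) before Whitfield (4 years).
Order: Harlow, Oyelaran, Reyes, Eriksen, Vasquez, Baptiste, Whitfield.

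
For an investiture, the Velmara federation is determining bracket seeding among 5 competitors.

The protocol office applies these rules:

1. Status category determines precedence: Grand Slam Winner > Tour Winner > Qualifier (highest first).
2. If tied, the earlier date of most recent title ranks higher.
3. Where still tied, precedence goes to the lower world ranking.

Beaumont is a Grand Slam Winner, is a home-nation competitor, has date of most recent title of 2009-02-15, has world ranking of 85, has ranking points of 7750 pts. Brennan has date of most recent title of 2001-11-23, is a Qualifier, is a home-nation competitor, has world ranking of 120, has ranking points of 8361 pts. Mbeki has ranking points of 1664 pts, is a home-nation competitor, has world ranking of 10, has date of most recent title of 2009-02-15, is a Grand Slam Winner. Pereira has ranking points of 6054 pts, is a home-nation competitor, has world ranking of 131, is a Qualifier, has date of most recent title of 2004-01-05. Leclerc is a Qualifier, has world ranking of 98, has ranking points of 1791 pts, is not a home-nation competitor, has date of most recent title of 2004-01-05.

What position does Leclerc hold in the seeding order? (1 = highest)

By status category: Mbeki and Beaumont (Grand Slam Winner); then Brennan, Leclerc and Pereira (Qualifier).
Mbeki and Beaumont both have date of most recent title 2009-02-15, so the next rule applies.
Among Mbeki and Beaumont, by world ranking (lower first): Mbeki (10) before Beaumont (85).
Among Brennan, Leclerc and Pereira, by date of most recent title (earlier first): Brennan (2001-11-23) before Leclerc and Pereira (2004-01-05).
Among Leclerc and Pereira, by world ranking (lower first): Leclerc (98) before Pereira (131).
Order: Mbeki, Beaumont, Brennan, Leclerc, Pereira. So position 4.

4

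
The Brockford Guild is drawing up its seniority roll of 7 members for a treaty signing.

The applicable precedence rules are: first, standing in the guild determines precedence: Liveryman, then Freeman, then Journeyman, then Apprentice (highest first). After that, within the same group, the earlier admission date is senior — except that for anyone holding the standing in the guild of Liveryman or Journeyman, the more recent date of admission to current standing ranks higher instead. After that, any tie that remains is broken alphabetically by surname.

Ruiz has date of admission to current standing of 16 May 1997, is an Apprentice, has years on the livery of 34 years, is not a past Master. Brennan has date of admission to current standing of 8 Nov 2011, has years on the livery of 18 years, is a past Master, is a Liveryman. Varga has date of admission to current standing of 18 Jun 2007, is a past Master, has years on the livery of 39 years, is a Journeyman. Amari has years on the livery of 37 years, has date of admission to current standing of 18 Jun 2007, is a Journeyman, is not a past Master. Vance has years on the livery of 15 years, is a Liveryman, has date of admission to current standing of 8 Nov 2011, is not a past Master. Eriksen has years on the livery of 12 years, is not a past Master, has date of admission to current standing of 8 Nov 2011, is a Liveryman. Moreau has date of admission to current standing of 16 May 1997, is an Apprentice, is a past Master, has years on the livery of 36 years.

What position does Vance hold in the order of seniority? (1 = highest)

By standing in the guild: Brennan, Eriksen and Vance (Liveryman); then Amari and Varga (Journeyman); then Moreau and Ruiz (Apprentice).
Brennan, Eriksen and Vance all have date of admission to current standing 8 Nov 2011, so the next rule applies.
Among Brennan, Eriksen and Vance, alphabetically by surname: Brennan before Eriksen before Vance.
Amari and Varga both have date of admission to current standing 18 Jun 2007, so the next rule applies.
Among Amari and Varga, alphabetically by surname: Amari before Varga.
Moreau and Ruiz both have date of admission to current standing 16 May 1997, so the next rule applies.
Among Moreau and Ruiz, alphabetically by surname: Moreau before Ruiz.
Order: Brennan, Eriksen, Vance, Amari, Varga, Moreau, Ruiz. So position 3.

3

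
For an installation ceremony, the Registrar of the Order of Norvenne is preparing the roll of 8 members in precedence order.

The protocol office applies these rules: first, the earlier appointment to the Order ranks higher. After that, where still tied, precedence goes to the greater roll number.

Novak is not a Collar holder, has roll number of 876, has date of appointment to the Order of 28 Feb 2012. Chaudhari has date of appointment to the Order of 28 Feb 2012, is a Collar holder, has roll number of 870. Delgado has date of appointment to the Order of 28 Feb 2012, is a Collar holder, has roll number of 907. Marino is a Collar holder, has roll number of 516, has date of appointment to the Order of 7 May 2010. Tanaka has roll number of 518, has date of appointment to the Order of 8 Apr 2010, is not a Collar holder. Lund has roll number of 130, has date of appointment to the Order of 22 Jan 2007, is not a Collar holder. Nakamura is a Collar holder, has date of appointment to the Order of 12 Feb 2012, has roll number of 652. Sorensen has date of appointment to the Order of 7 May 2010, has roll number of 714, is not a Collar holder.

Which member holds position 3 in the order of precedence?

By date of appointment to the Order (earlier first): Lund (22 Jan 2007); then Tanaka (8 Apr 2010); then Sorensen and Marino (both 7 May 2010); then Nakamura (12 Feb 2012); then Delgado, Novak and Chaudhari (each 28 Feb 2012).
Among Sorensen and Marino, by roll number (higher first): Sorensen (714) before Marino (516).
Among Delgado, Novak and Chaudhari, by roll number (higher first): Delgado (907) before Novak (876) before Chaudhari (870).
Order: Lund, Tanaka, Sorensen, Marino, Nakamura, Delgado, Novak, Chaudhari.

Sorensen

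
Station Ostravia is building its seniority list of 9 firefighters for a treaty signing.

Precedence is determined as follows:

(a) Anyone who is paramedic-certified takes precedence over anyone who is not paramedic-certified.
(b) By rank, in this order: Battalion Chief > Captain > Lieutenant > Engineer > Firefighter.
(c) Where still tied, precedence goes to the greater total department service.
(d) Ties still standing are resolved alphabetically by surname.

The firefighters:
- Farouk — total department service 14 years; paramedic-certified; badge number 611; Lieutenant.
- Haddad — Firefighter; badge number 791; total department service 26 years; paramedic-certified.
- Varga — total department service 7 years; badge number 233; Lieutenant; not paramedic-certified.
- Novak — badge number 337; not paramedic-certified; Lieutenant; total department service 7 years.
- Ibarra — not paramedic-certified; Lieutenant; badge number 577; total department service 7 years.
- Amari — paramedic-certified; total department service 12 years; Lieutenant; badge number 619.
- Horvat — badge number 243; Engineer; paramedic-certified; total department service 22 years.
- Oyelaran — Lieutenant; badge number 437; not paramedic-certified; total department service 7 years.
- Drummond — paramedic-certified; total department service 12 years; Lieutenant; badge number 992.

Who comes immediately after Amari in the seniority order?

Drummond

By the first rule: Farouk, Amari, Drummond, Horvat and Haddad (each paramedic-certified); then Ibarra, Novak, Oyelaran and Varga (each not paramedic-certified).
Among Farouk, Amari, Drummond, Horvat and Haddad, by rank: Farouk, Amari and Drummond (Lieutenant) before Horvat (Engineer) before Haddad (Firefighter).
Among Farouk, Amari and Drummond, by total department service (higher first): Farouk (14 years) before Amari and Drummond (12 years).
Among Amari and Drummond, alphabetically by surname: Amari before Drummond.
Ibarra, Novak, Oyelaran and Varga are each Lieutenant, so the next rule applies.
Ibarra, Novak, Oyelaran and Varga all have total department service 7 years, so the next rule applies.
Among Ibarra, Novak, Oyelaran and Varga, alphabetically by surname: Ibarra before Novak before Oyelaran before Varga.
Order: Farouk, Amari, Drummond, Horvat, Haddad, Ibarra, Novak, Oyelaran, Varga.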